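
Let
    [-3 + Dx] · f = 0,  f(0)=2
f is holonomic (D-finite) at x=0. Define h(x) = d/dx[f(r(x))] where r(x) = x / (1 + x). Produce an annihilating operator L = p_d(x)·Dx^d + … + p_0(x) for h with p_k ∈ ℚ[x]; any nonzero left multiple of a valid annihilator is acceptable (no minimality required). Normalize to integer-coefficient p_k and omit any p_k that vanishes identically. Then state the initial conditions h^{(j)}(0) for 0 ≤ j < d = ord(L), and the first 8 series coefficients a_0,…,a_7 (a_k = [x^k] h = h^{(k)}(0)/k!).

f: a_k = 2, 6, 9, 9, 27/4, 81/20, 81/40, 243/280, …
f∘r: x↦r, Dx↦Dx/r' in L_f ⇒ L₀.
Differentiate: ansatz ord ≤ ord L₀ ⇒ L.
L = (1 - 2·x) + (-1 - 2·x - x^2)·Dx  (order 1).
h: a_k = 6, 6, -9, 3, 21/4, -207/20, 411/40, -1623/280, …
ICs: h(0) = 6.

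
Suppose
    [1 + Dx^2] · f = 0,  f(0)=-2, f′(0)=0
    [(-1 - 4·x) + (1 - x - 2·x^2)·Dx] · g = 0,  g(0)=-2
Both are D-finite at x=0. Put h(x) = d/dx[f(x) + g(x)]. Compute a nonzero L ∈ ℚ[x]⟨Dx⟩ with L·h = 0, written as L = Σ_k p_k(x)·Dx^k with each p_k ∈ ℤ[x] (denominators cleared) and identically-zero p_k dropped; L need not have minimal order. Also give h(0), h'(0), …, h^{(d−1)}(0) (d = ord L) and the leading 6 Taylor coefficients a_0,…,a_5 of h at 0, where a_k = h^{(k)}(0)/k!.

L = (270 + 1200·x + 2862·x^2 + 1860·x^3 + 1920·x^4 + 144·x^5 + 96·x^6) + (-31 - 115·x + 75·x^2 + 241·x^3 + 430·x^4 + 372·x^5 + 56·x^6 + 32·x^7)·Dx + (270 + 1200·x + 2862·x^2 + 1860·x^3 + 1920·x^4 + 144·x^5 + 96·x^6)·Dx^2 + (-31 - 115·x + 75·x^2 + 241·x^3 + 430·x^4 + 372·x^5 + 56·x^6 + 32·x^7)·Dx^3  (order 3).
h: a_k = -2, -10, -30, -265/3, -210, -30959/60, …
ICs: h(0) = -2, h′(0) = -10, h′′(0) = -60.

f: a_k = -2, 0, 1, 0, -1/12, 0, …
g: a_k = -2, -2, -6, -10, -22, -42, …
Weyl lclm of L_f,L_g ⇒ L₀ (ord ≤ 3).
Derive L from L₀ (diff closure).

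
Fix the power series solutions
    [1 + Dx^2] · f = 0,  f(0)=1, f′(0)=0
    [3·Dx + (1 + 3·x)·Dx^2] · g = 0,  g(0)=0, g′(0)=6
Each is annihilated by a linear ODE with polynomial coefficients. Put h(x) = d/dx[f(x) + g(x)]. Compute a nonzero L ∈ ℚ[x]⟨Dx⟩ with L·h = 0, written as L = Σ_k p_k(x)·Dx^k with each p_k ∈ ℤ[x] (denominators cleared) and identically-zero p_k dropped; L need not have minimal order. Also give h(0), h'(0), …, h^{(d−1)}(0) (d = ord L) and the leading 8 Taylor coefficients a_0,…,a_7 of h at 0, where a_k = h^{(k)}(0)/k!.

L = (165 + 18·x + 27·x^2) + (19 + 63·x + 27·x^2 + 27·x^3)·Dx + (165 + 18·x + 27·x^2)·Dx^2 + (19 + 63·x + 27·x^2 + 27·x^3)·Dx^3  (order 3).
h: a_k = 6, -19, 54, -971/6, 486, -174961/120, 4374, -66134879/5040, …
ICs: h(0) = 6, h′(0) = -19, h′′(0) = 108.

f: a_k = 1, 0, -1/2, 0, 1/24, 0, -1/720, 0, …
g: a_k = 0, 6, -9, 18, -81/2, 486/5, -243, 4374/7, …
Sum ⇒ L₀ = lclm(L_f,L_g) in ℚ(x)⟨Dx⟩.
Derive L from L₀ (diff closure).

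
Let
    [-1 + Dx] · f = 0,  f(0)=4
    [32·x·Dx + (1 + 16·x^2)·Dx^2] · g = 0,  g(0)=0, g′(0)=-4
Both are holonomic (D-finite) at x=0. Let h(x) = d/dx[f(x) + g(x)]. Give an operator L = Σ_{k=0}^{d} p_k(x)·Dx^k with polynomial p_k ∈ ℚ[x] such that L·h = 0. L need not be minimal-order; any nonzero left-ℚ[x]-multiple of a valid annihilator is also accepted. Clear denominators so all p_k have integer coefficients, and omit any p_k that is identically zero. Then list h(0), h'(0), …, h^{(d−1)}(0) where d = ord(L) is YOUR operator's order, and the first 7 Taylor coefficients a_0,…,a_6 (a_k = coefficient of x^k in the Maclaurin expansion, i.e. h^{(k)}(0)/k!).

f: a_k = 4, 4, 2, 2/3, 1/6, 1/30, 1/180, …
g: a_k = 0, -4, 0, 64/3, 0, -1024/5, 0, …
Weyl lclm of L_f,L_g ⇒ L₀ (ord ≤ 3).
h=h₀': d/dx-closure on L₀ ⇒ L.
L = (32 - 32·x - 1536·x^2 - 512·x^3) + (-33 + 1504·x^2 - 256·x^4)·Dx + (1 + 32·x + 32·x^2 + 512·x^3 + 256·x^4)·Dx^2  (order 2).
h: a_k = 0, 4, 66, 2/3, -6143/6, 1/30, 2949121/180, …
ICs: h(0) = 0, h′(0) = 4.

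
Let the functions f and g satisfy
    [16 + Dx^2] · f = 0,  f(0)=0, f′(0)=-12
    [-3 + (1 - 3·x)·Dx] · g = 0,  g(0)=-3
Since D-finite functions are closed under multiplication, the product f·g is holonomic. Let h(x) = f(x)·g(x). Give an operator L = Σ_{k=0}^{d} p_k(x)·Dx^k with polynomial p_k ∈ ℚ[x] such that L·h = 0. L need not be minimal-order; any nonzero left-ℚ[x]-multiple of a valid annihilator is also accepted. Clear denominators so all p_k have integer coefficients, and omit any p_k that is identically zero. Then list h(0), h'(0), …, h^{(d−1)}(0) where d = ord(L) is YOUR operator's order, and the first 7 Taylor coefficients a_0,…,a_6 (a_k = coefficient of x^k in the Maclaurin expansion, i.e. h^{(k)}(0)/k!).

f: a_k = 0, -12, 0, 32, 0, -128/5, 0, …
g: a_k = -3, -9, -27, -81, -243, -729, -2187, …
Sym-product of L_f,L_g gives L₀ (≤ ord 2).
L = (-16 + 48·x) + 6·Dx + (-1 + 3·x)·Dx^2  (order 2).
h: a_k = 0, 36, 108, 228, 684, 10644/5, 31932/5, …
ICs: h(0) = 0, h′(0) = 36.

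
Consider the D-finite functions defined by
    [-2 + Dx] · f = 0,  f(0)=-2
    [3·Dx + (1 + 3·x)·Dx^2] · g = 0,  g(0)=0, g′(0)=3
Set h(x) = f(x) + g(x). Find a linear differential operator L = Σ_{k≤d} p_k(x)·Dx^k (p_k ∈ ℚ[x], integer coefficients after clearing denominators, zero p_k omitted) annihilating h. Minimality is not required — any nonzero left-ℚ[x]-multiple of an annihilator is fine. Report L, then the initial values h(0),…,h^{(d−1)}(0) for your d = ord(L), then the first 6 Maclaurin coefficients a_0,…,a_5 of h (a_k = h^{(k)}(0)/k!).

L = (-48 - 36·x)·Dx + (14 - 24·x - 36·x^2)·Dx^2 + (5 + 21·x + 18·x^2)·Dx^3  (order 3).
h: a_k = -2, -1, -17/2, 19/3, -259/12, 721/15, …
ICs: h(0) = -2, h′(0) = -1, h′′(0) = -17.

f: a_k = -2, -4, -4, -8/3, -4/3, -8/15, …
g: a_k = 0, 3, -9/2, 9, -81/4, 243/5, …
Weyl lclm of L_f,L_g ⇒ L₀ (ord ≤ 3).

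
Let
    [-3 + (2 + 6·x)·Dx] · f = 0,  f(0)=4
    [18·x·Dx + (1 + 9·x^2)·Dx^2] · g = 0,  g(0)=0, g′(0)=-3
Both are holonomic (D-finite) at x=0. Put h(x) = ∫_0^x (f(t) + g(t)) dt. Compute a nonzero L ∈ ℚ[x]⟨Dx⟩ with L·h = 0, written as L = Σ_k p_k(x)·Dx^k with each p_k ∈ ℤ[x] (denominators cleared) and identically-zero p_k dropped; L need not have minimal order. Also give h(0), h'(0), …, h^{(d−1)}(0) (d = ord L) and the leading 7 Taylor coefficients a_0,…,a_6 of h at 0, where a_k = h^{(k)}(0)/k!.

f: a_k = 4, 6, -9/2, 27/4, -405/32, 1701/64, -15309/256, …
g: a_k = 0, -3, 0, 9, 0, -243/5, 0, …
L₀ := lclm(L_f,L_g); ord L₀ ≤ 1+2.
Integrate: L := L₀·Dx.
L = (-36 - 270·x + 972·x^2 + 1458·x^3)·Dx^2 + (-33 - 144·x + 270·x^2 + 3888·x^3 + 5103·x^4)·Dx^3 + (-2 + 18·x + 108·x^2 + 324·x^3 + 1134·x^4 + 1458·x^5)·Dx^4  (order 4).
h: a_k = 0, 4, 3/2, -3/2, 63/16, -81/32, -2349/640, …
ICs: h(0) = 0, h′(0) = 4, h′′(0) = 3, h′′′(0) = -9.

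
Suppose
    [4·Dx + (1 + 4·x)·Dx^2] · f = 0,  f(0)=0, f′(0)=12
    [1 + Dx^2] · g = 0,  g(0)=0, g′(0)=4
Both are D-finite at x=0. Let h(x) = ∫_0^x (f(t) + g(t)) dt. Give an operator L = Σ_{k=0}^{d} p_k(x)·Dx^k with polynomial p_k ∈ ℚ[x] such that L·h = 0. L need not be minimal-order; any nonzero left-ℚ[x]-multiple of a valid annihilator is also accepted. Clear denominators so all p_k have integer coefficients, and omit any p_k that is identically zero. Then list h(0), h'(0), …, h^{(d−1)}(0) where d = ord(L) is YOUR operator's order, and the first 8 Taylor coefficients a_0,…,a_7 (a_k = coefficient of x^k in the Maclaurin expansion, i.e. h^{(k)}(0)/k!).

f: a_k = 0, 12, -24, 64, -192, 3072/5, -2048, 49152/7, …
g: a_k = 0, 4, 0, -2/3, 0, 1/30, 0, -1/1260, …
L₀ := lclm(L_f,L_g); ord L₀ ≤ 2+2.
∫: right-multiply L₀ by Dx.
L = (388 + 32·x + 64·x^2)·Dx^2 + (33 + 140·x + 48·x^2 + 64·x^3)·Dx^3 + (388 + 32·x + 64·x^2)·Dx^4 + (33 + 140·x + 48·x^2 + 64·x^3)·Dx^5  (order 5).
h: a_k = 0, 0, 8, -8, 95/6, -192/5, 18433/180, -2048/7, …
ICs: h(0) = 0, h′(0) = 0, h′′(0) = 16, h′′′(0) = -48, h′′′′(0) = 380.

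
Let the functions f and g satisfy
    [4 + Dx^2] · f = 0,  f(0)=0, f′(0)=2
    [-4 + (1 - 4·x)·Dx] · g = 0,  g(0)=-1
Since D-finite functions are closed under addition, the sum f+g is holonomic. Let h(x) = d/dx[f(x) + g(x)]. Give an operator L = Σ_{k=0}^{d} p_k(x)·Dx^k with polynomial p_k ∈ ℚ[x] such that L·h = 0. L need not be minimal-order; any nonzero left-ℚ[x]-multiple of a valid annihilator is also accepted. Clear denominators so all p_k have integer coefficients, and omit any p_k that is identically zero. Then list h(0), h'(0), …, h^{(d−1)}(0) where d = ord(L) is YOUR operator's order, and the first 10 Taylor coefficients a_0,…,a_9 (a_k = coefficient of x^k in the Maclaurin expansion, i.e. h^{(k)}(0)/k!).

f: a_k = 0, 2, 0, -4/3, 0, 4/15, 0, -8/315, 0, 4/2835, …
g: a_k = -1, -4, -16, -64, -256, -1024, -4096, -16384, -65536, -262144, …
h₀=f+g: left-lcm gives L₀, ord ≤ 3.
Differentiate: ansatz ord ≤ ord L₀ ⇒ L.
L = (1568 - 256·x + 512·x^2) + (-100 + 432·x - 192·x^2 + 256·x^3)·Dx + (392 - 64·x + 128·x^2)·Dx^2 + (-25 + 108·x - 48·x^2 + 64·x^3)·Dx^3  (order 3).
h: a_k = -2, -32, -196, -1024, -15356/3, -24576, -5160968/45, -524288, -743178236/315, -10485760, …
ICs: h(0) = -2, h′(0) = -32, h′′(0) = -392.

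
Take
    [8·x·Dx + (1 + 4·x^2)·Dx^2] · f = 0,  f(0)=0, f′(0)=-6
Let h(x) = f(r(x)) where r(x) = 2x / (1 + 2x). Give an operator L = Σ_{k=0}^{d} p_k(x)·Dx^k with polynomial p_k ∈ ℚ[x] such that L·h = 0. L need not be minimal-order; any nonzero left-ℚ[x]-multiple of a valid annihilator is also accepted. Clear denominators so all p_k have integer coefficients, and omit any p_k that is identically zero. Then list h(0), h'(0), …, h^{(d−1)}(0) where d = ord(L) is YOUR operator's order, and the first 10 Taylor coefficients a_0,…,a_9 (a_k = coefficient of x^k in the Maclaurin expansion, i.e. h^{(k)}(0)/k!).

f: a_k = 0, -6, 0, 8, 0, -96/5, 0, 384/7, 0, -512/3, …
Change of var in L_f (x↦r) gives L₀.
L = (4 + 40·x)·Dx + (1 + 4·x + 20·x^2)·Dx^2  (order 2).
h: a_k = 0, -12, 24, 16, -288, 3648/5, 1408, -106752/7, 32256, 367616/3, …
ICs: h(0) = 0, h′(0) = -12.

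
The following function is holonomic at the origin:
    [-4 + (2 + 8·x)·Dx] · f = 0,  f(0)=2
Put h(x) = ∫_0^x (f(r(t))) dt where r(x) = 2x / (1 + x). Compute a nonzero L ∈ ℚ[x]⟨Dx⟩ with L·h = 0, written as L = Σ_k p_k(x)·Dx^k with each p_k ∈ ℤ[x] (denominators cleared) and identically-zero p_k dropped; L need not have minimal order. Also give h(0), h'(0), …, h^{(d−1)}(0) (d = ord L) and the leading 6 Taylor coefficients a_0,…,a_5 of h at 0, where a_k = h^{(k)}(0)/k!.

L = -4·Dx + (1 + 10·x + 9·x^2)·Dx^2  (order 2).
h: a_k = 0, 2, 4, -8, 26, -568/5, …
ICs: h(0) = 0, h′(0) = 2.

f: a_k = 2, 4, -4, 8, -20, 56, …
L₀ from L_f via x↦r, Dx↦r'^{-1}Dx.
∫: right-multiply L₀ by Dx.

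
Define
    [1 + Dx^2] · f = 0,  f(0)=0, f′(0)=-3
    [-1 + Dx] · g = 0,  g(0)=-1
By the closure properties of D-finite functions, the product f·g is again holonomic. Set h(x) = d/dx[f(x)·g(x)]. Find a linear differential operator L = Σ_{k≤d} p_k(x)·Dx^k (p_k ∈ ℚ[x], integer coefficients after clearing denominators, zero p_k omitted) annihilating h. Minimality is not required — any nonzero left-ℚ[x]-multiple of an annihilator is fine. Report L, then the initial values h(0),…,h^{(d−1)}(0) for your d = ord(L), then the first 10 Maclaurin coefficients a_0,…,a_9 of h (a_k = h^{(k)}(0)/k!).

f: a_k = 0, -3, 0, 1/2, 0, -1/40, 0, 1/1680, 0, -1/120960, …
g: a_k = -1, -1, -1/2, -1/6, -1/24, -1/120, -1/720, -1/5040, -1/40320, -1/362880, …
f·g: L₀ = L_f ⊗_s L_g, ord ≤ 2·1.
Derive L from L₀ (diff closure).
L = 2 - 2·Dx + Dx^2  (order 2).
h: a_k = 3, 6, 3, 0, -1/2, -1/5, -1/30, 0, 1/840, 1/3780, …
ICs: h(0) = 3, h′(0) = 6.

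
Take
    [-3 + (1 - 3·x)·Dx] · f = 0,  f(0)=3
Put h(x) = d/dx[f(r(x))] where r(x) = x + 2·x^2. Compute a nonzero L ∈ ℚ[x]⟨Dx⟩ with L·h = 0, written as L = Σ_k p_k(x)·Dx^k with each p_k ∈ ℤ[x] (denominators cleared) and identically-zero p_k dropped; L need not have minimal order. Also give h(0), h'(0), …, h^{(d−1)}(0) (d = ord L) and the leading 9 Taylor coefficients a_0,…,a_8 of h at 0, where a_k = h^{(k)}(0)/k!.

L = (10 + 36·x + 72·x^2) + (-1 - x + 18·x^2 + 24·x^3)·Dx  (order 1).
h: a_k = 9, 90, 567, 3348, 18225, 95742, 488187, 2439720, 12000069, …
ICs: h(0) = 9.

f: a_k = 3, 9, 27, 81, 243, 729, 2187, 6561, 19683, …
f∘r: x↦r, Dx↦Dx/r' in L_f ⇒ L₀.
Differentiate: ansatz ord ≤ ord L₀ ⇒ L.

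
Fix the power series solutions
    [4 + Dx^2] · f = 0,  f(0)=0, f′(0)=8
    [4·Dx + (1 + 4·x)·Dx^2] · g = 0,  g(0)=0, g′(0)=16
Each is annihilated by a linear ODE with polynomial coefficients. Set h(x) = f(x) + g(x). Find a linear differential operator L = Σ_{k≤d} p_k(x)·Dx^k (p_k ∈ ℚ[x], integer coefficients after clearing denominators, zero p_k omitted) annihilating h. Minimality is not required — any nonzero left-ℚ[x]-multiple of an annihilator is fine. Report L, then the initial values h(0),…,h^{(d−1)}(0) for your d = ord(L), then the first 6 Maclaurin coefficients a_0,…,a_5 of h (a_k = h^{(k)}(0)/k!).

L = (400 + 128·x + 256·x^2)·Dx + (36 + 176·x + 192·x^2 + 256·x^3)·Dx^2 + (100 + 32·x + 64·x^2)·Dx^3 + (9 + 44·x + 48·x^2 + 64·x^3)·Dx^4  (order 4).
h: a_k = 0, 24, -32, 80, -256, 12304/15, …
ICs: h(0) = 0, h′(0) = 24, h′′(0) = -64, h′′′(0) = 480.

f: a_k = 0, 8, 0, -16/3, 0, 16/15, …
g: a_k = 0, 16, -32, 256/3, -256, 4096/5, …
Weyl lclm of L_f,L_g ⇒ L₀ (ord ≤ 4).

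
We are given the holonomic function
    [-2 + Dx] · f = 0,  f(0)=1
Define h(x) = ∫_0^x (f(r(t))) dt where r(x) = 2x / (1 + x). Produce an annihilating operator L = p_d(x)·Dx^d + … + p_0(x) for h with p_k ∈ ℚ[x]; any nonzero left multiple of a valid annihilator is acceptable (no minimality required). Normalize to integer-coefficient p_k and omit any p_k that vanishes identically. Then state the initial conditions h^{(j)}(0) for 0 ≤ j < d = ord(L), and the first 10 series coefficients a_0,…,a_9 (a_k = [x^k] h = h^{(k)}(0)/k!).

f: a_k = 1, 2, 2, 4/3, 2/3, 4/15, 4/45, 8/315, 2/315, 4/2835, …
Change of var in L_f (x↦r) gives L₀.
h=∫₀ˣh₀: take L = L₀·Dx.
L = -4·Dx + (1 + 2·x + x^2)·Dx^2  (order 2).
h: a_k = 0, 1, 2, 4/3, -1/3, -4/15, 14/45, -44/315, -17/630, 316/2835, …
ICs: h(0) = 0, h′(0) = 1.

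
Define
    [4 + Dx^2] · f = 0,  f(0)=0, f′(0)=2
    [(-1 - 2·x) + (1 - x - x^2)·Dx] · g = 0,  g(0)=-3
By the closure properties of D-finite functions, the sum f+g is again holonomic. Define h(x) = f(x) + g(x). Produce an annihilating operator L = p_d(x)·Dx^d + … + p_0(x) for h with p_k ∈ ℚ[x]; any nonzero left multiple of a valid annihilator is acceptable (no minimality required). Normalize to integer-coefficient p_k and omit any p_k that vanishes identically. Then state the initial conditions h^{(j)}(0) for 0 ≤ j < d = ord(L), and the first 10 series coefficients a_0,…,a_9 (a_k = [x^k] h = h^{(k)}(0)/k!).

f: a_k = 0, 2, 0, -4/3, 0, 4/15, 0, -8/315, 0, 4/2835, …
g: a_k = -3, -3, -6, -9, -15, -24, -39, -63, -102, -165, …
Sum ⇒ L₀ = lclm(L_f,L_g) in ℚ(x)⟨Dx⟩.
L = (-44 - 96·x - 32·x^2 - 48·x^3 - 40·x^4 - 16·x^5) + (16 - 20·x - 8·x^2 + 16·x^3 - 12·x^4 - 24·x^5 - 8·x^6)·Dx + (-11 - 24·x - 8·x^2 - 12·x^3 - 10·x^4 - 4·x^5)·Dx^2 + (4 - 5·x - 2·x^2 + 4·x^3 - 3·x^4 - 6·x^5 - 2·x^6)·Dx^3  (order 3).
h: a_k = -3, -1, -6, -31/3, -15, -356/15, -39, -19853/315, -102, -467771/2835, …
ICs: h(0) = -3, h′(0) = -1, h′′(0) = -12.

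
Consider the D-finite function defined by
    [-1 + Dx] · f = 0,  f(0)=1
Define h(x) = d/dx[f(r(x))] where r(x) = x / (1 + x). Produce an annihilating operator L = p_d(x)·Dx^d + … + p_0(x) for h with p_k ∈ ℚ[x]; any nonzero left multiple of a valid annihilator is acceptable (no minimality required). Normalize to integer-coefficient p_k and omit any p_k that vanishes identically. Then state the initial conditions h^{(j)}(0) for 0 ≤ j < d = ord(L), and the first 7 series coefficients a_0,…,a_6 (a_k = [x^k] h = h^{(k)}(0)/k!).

L = (-1 - 2·x) + (-1 - 2·x - x^2)·Dx  (order 1).
h: a_k = 1, -1, 1/2, 1/6, -19/24, 151/120, -1091/720, …
ICs: h(0) = 1.

f: a_k = 1, 1, 1/2, 1/6, 1/24, 1/120, 1/720, …
Change of var in L_f (x↦r) gives L₀.
Derive L from L₀ (diff closure).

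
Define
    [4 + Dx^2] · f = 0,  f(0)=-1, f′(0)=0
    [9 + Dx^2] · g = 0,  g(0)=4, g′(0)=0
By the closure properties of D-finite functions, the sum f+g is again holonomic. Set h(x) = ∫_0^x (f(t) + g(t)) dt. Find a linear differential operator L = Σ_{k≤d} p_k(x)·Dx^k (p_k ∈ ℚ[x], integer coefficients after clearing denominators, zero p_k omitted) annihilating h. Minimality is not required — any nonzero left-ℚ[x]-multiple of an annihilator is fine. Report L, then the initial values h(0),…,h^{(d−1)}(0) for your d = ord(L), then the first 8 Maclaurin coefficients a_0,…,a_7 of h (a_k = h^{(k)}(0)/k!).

f: a_k = -1, 0, 2, 0, -2/3, 0, 4/45, 0, …
g: a_k = 4, 0, -18, 0, 27/2, 0, -81/20, 0, …
h₀=f+g: left-lcm gives L₀, ord ≤ 4.
∫: right-multiply L₀ by Dx.
L = 36·Dx + 13·Dx^3 + Dx^5  (order 5).
h: a_k = 0, 3, 0, -16/3, 0, 77/30, 0, -713/1260, …
ICs: h(0) = 0, h′(0) = 3, h′′(0) = 0, h′′′(0) = -32, h′′′′(0) = 0.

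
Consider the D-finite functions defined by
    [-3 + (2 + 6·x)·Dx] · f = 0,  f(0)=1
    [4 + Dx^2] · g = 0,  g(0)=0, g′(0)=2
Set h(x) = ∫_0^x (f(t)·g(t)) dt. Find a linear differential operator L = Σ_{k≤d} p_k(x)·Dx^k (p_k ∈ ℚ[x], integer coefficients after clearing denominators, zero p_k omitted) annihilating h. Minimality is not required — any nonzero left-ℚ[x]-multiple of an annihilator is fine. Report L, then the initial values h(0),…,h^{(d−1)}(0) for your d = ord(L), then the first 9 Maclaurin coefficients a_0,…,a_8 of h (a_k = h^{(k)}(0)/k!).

f: a_k = 1, 3/2, -9/8, 27/16, -405/128, 1701/256, -15309/1024, 72171/2048, -2814669/32768, …
g: a_k = 0, 2, 0, -4/3, 0, 4/15, 0, -8/315, 0, …
h₀=f·g: eliminate ⇒ L₀, order ≤ 1·2.
∫: right-multiply L₀ by Dx.
L = (43 + 96·x + 144·x^2)·Dx + (-12 - 36·x)·Dx^2 + (4 + 24·x + 36·x^2)·Dx^3  (order 3).
h: a_k = 0, 0, 1, 1, -43/48, 11/40, -4379/5760, 7321/4480, -838883/258048, …
ICs: h(0) = 0, h′(0) = 0, h′′(0) = 2.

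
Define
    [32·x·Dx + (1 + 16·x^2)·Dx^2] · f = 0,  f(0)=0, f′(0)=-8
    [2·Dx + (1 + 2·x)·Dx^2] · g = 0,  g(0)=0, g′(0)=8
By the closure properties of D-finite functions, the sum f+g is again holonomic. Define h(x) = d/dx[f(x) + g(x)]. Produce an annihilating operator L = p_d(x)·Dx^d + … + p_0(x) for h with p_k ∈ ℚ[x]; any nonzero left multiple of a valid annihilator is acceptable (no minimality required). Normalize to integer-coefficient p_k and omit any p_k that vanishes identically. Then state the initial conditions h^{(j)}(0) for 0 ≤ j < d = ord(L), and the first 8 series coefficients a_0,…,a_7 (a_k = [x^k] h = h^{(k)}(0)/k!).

L = (-32 - 192·x + 1536·x^2 + 1024·x^3) + (-20 - 64·x + 576·x^2 + 3072·x^3 + 2048·x^4)·Dx + (-1 + 14·x + 32·x^2 + 256·x^3 + 768·x^4 + 512·x^5)·Dx^2  (order 2).
h: a_k = 0, -16, 160, -64, -1920, -256, 33280, -1024, …
ICs: h(0) = 0, h′(0) = -16.

f: a_k = 0, -8, 0, 128/3, 0, -2048/5, 0, 32768/7, …
g: a_k = 0, 8, -8, 32/3, -16, 128/5, -128/3, 512/7, …
Weyl lclm of L_f,L_g ⇒ L₀ (ord ≤ 4).
h=h₀': d/dx-closure on L₀ ⇒ L.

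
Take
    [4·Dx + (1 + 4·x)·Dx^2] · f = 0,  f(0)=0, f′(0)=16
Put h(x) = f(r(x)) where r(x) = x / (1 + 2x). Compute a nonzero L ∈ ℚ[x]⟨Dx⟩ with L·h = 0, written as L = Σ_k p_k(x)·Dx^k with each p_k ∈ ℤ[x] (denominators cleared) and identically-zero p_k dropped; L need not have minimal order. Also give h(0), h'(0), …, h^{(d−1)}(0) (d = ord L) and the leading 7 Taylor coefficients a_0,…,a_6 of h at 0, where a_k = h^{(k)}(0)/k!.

f: a_k = 0, 16, -32, 256/3, -256, 4096/5, -8192/3, …
Change of var in L_f (x↦r) gives L₀.
L = (8 + 24·x)·Dx + (1 + 8·x + 12·x^2)·Dx^2  (order 2).
h: a_k = 0, 16, -64, 832/3, -1280, 30976/5, -93184/3, …
ICs: h(0) = 0, h′(0) = 16.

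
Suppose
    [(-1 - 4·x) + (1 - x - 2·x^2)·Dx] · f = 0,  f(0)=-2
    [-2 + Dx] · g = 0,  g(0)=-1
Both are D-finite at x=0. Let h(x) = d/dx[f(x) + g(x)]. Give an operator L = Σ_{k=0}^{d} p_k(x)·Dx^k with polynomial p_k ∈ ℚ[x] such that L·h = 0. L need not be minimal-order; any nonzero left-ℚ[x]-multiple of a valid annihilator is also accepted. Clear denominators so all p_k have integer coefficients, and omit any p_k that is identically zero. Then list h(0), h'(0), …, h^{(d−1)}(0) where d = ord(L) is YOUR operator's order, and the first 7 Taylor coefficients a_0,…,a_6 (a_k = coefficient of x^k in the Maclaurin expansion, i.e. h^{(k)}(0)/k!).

L = (18 + 132·x + 144·x^2 + 288·x^3 + 96·x^4) + (-13 - 68·x - 94·x^2 - 112·x^3 + 40·x^4 + 32·x^5)·Dx + (2 + x + 11·x^2 - 16·x^3 - 44·x^4 - 16·x^5)·Dx^2  (order 2).
h: a_k = -4, -16, -34, -272/3, -634/3, -7748/15, -53558/45, …
ICs: h(0) = -4, h′(0) = -16.

f: a_k = -2, -2, -6, -10, -22, -42, -86, …
g: a_k = -1, -2, -2, -4/3, -2/3, -4/15, -4/45, …
L₀ := lclm(L_f,L_g); ord L₀ ≤ 1+1.
h=h₀': d/dx-closure on L₀ ⇒ L.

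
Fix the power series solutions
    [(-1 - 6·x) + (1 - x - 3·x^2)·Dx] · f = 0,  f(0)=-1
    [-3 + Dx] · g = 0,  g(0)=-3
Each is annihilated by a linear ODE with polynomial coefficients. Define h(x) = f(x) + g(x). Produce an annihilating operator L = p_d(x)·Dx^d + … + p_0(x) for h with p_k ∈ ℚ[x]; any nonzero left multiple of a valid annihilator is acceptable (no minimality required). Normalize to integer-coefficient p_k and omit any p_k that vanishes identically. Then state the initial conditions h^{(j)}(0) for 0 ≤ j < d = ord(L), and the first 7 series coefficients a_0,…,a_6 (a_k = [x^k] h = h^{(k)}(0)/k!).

L = (-15 - 9·x - 243·x^2 - 162·x^3) + (-1 + 36·x + 99·x^2 - 54·x^3 - 81·x^4)·Dx + (2 - 11·x - 6·x^2 + 36·x^3 + 27·x^4)·Dx^2  (order 2).
h: a_k = -4, -10, -35/2, -41/2, -233/8, -1843/40, -8003/80, …
ICs: h(0) = -4, h′(0) = -10.

f: a_k = -1, -1, -4, -7, -19, -40, -97, …
g: a_k = -3, -9, -27/2, -27/2, -81/8, -243/40, -243/80, …
h₀=f+g: left-lcm gives L₀, ord ≤ 2.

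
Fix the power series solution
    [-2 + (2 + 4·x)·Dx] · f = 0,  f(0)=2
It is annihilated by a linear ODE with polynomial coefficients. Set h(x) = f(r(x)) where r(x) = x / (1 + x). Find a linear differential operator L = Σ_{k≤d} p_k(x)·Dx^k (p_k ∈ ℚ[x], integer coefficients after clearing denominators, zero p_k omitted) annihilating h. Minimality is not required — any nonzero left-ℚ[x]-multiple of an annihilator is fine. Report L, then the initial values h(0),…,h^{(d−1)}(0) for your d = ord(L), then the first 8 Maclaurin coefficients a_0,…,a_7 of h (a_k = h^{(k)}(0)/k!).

L = -1 + (1 + 4·x + 3·x^2)·Dx  (order 1).
h: a_k = 2, 2, -3, 5, -37/4, 75/4, -327/8, 753/8, …
ICs: h(0) = 2.

f: a_k = 2, 2, -1, 1, -5/4, 7/4, -21/8, 33/8, …
h₀=f(r): pull back L_f along r ⇒ L₀.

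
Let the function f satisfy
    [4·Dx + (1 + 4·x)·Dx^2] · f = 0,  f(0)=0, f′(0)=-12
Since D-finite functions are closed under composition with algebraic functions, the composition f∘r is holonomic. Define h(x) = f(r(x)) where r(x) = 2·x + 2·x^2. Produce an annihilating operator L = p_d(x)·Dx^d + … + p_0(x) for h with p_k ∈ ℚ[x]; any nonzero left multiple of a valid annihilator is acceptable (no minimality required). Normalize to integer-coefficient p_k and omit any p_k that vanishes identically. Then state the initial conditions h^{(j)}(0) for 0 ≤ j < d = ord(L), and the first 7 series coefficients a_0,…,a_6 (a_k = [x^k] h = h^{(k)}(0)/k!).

f: a_k = 0, -12, 24, -64, 192, -3072/5, 2048, …
Substitute x→r, Dx→(1/r')Dx; clear ⇒ L₀.
L = (6 + 16·x + 16·x^2)·Dx + (1 + 10·x + 24·x^2 + 16·x^3)·Dx^2  (order 2).
h: a_k = 0, -24, 72, -320, 1632, -44544/5, 50688, …
ICs: h(0) = 0, h′(0) = -24.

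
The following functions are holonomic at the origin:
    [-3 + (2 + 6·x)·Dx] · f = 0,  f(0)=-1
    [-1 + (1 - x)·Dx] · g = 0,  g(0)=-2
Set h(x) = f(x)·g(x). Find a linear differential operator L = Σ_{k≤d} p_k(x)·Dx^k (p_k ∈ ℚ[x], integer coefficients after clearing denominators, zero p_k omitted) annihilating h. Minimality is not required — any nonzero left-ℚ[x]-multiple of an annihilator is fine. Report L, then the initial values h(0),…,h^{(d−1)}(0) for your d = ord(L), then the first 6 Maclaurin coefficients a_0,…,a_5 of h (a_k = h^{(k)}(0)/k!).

f: a_k = -1, -3/2, 9/8, -27/16, 405/128, -1701/256, …
g: a_k = -2, -2, -2, -2, -2, -2, …
Sym-product of L_f,L_g gives L₀ (≤ ord 1).
L = (5 + 3·x) + (-2 - 4·x + 6·x^2)·Dx  (order 1).
h: a_k = 2, 5, 11/4, 49/8, -13/64, 1675/128, …
ICs: h(0) = 2.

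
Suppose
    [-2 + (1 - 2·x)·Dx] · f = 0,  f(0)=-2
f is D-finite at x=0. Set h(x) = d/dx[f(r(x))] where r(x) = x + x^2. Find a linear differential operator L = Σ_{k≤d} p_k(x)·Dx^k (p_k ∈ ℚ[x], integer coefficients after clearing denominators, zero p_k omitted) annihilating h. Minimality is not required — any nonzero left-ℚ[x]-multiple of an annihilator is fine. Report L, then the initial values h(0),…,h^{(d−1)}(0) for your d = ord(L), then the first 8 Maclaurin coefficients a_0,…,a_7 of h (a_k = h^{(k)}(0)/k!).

f: a_k = -2, -4, -8, -16, -32, -64, -128, -256, …
Change of var in L_f (x↦r) gives L₀.
Derive L from L₀ (diff closure).
L = (6 + 12·x + 12·x^2) + (-1 + 6·x^2 + 4·x^3)·Dx  (order 1).
h: a_k = -4, -24, -96, -352, -1200, -3936, -12544, -39168, …
ICs: h(0) = -4.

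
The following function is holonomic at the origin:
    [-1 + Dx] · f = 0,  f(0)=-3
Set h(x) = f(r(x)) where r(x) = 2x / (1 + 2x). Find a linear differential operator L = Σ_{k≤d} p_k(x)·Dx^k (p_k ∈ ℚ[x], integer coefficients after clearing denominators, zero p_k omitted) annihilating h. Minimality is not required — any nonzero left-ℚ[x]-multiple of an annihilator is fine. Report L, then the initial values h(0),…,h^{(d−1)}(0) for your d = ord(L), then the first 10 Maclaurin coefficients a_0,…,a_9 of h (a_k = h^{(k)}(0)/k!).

L = -2 + (1 + 4·x + 4·x^2)·Dx  (order 1).
h: a_k = -3, -6, 6, -4, -2, 76/5, -604/15, 8728/105, -15682/105, 226076/945, …
ICs: h(0) = -3.

f: a_k = -3, -3, -3/2, -1/2, -1/8, -1/40, -1/240, -1/1680, -1/13440, -1/120960, …
Change of var in L_f (x↦r) gives L₀.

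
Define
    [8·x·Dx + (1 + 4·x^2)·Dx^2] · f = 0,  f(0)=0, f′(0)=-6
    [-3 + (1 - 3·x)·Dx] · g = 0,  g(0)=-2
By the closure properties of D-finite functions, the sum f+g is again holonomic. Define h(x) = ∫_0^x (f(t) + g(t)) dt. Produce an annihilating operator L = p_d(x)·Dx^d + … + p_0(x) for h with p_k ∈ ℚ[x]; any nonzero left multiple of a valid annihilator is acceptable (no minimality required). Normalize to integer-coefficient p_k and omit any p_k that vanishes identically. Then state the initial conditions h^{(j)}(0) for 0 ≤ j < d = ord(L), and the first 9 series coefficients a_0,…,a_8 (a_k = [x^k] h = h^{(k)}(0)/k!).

f: a_k = 0, -6, 0, 8, 0, -96/5, 0, 384/7, 0, …
g: a_k = -2, -6, -18, -54, -162, -486, -1458, -4374, -13122, …
f+g: L₀ = lclm(L_f,L_g), ord ≤ 2+1.
h=∫₀ˣh₀: take L = L₀·Dx.
L = (24 - 288·x - 288·x^2)·Dx^2 + (-31 + 24·x - 204·x^2 - 288·x^3)·Dx^3 + (3 - 5·x - 20·x^3 - 48·x^4)·Dx^4  (order 4).
h: a_k = 0, -2, -6, -6, -23/2, -162/5, -421/5, -1458/7, -15117/28, …
ICs: h(0) = 0, h′(0) = -2, h′′(0) = -12, h′′′(0) = -36.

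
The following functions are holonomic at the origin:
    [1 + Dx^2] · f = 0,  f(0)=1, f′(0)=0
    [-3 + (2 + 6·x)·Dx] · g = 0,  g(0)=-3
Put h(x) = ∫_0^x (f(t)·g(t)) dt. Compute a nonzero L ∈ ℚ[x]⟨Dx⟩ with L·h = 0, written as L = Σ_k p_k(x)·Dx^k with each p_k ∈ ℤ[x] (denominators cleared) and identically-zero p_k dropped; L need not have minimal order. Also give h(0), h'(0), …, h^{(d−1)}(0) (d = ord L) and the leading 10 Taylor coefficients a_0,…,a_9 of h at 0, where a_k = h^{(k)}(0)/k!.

L = (31 + 24·x + 36·x^2)·Dx + (-12 - 36·x)·Dx^2 + (4 + 24·x + 36·x^2)·Dx^3  (order 3).
h: a_k = 0, -3, -9/4, 13/8, -45/64, 983/640, -1501/512, 618229/107520, -982601/81920, 810807791/30965760, …
ICs: h(0) = 0, h′(0) = -3, h′′(0) = -9/2.

f: a_k = 1, 0, -1/2, 0, 1/24, 0, -1/720, 0, 1/40320, 0, …
g: a_k = -3, -9/2, 27/8, -81/16, 1215/128, -5103/256, 45927/1024, -216513/2048, 8444007/32768, -42220035/65536, …
f·g: L₀ = L_f ⊗_s L_g, ord ≤ 2·1.
Integrate: L := L₀·Dx.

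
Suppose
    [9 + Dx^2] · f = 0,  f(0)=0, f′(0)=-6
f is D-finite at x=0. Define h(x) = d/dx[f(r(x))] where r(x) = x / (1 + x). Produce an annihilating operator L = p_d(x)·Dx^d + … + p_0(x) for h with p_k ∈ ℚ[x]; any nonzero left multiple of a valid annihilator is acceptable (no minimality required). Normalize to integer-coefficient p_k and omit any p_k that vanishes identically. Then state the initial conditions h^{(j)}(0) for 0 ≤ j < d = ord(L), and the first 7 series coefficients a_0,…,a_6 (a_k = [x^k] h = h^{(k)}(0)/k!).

L = (15 + 12·x + 6·x^2) + (6 + 18·x + 18·x^2 + 6·x^3)·Dx + (1 + 4·x + 6·x^2 + 4·x^3 + x^4)·Dx^2  (order 2).
h: a_k = -6, 12, 9, -84, 879/4, -765/2, 19353/40, …
ICs: h(0) = -6, h′(0) = 12.

f: a_k = 0, -6, 0, 9, 0, -81/20, 0, …
Substitute x→r, Dx→(1/r')Dx; clear ⇒ L₀.
Derive L from L₀ (diff closure).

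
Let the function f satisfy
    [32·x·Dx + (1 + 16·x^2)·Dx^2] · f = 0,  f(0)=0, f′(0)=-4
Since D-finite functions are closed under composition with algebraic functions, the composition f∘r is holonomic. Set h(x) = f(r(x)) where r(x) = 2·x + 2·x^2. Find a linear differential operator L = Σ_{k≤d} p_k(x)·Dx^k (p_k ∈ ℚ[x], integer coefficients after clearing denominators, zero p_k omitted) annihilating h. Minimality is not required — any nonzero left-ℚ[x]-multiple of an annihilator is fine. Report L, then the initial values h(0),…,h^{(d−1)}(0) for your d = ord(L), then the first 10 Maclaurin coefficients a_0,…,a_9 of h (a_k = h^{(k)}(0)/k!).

f: a_k = 0, -4, 0, 64/3, 0, -1024/5, 0, 16384/7, 0, -262144/9, …
f∘r: x↦r, Dx↦Dx/r' in L_f ⇒ L₀.
L = (-2 + 128·x + 512·x^2 + 768·x^3 + 384·x^4)·Dx + (1 + 2·x + 64·x^2 + 256·x^3 + 320·x^4 + 128·x^5)·Dx^2  (order 2).
h: a_k = 0, -8, -8, 512/3, 512, -30208/5, -97792/3, 1638400/7, 2031616, -77889536/9, …
ICs: h(0) = 0, h′(0) = -8.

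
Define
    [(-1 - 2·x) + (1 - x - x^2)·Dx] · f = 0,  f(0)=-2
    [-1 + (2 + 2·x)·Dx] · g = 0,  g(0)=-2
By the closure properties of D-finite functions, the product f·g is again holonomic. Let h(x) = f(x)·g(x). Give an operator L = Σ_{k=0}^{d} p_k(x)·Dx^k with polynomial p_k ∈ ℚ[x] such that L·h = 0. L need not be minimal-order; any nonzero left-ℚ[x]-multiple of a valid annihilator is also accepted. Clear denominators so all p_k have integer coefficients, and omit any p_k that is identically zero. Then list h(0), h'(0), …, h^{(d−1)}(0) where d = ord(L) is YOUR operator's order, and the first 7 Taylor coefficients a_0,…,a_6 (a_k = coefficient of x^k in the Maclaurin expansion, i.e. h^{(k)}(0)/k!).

f: a_k = -2, -2, -4, -6, -10, -16, -26, …
g: a_k = -2, -1, 1/4, -1/8, 5/64, -7/128, 21/512, …
Product ⇒ symmetric product L₀, ord ≤ 1.
L = (3 + 5·x + 3·x^2) + (-2 + 4·x^2 + 2·x^3)·Dx  (order 1).
h: a_k = 4, 6, 19/2, 63/4, 803/32, 2621/64, 16887/256, …
ICs: h(0) = 4.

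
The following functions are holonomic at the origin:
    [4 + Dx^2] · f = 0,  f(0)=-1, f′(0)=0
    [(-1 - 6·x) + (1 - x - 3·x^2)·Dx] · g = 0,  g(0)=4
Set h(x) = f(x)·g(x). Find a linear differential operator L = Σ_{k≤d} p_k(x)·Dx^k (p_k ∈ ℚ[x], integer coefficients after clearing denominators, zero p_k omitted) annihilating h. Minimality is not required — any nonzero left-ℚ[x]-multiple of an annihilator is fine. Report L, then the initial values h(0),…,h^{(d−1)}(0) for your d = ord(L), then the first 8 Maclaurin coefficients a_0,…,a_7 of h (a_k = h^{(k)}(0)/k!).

f: a_k = -1, 0, 2, 0, -2/3, 0, 4/45, 0, …
g: a_k = 4, 4, 16, 28, 76, 160, 388, 868, …
Product ⇒ symmetric product L₀, ord ≤ 2.
L = (2 + 4·x + 12·x^2) + (2 + 12·x)·Dx + (-1 + x + 3·x^2)·Dx^2  (order 2).
h: a_k = -4, -4, -8, -20, -140/3, -320/3, -11084/45, -25484/45, …
ICs: h(0) = -4, h′(0) = -4.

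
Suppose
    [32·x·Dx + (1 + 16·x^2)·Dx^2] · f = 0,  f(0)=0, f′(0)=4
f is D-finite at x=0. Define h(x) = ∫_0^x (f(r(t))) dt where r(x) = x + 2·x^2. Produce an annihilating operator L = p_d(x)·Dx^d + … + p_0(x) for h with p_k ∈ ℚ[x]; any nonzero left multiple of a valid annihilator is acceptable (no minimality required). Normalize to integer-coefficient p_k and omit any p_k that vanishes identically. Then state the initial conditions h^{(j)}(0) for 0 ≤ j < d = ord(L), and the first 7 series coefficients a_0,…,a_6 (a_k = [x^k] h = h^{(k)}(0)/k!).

f: a_k = 0, 4, 0, -64/3, 0, 1024/5, 0, …
h₀=f(r): pull back L_f along r ⇒ L₀.
∫: right-multiply L₀ by Dx.
L = (-4 + 32·x + 256·x^2 + 768·x^3 + 768·x^4)·Dx^2 + (1 + 4·x + 16·x^2 + 128·x^3 + 320·x^4 + 256·x^5)·Dx^3  (order 3).
h: a_k = 0, 0, 2, 8/3, -16/3, -128/5, -128/15, …
ICs: h(0) = 0, h′(0) = 0, h′′(0) = 4.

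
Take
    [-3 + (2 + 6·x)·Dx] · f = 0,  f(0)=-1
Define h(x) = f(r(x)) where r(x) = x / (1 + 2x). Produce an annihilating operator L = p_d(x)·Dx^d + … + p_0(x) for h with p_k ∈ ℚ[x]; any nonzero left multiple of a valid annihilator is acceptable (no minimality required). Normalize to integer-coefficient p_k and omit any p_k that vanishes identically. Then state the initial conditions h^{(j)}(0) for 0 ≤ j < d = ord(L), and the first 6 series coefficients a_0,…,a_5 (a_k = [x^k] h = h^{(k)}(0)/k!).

f: a_k = -1, -3/2, 9/8, -27/16, 405/128, -1701/256, …
Substitute x→r, Dx→(1/r')Dx; clear ⇒ L₀.
L = -3 + (2 + 14·x + 20·x^2)·Dx  (order 1).
h: a_k = -1, -3/2, 33/8, -195/16, 4965/128, -33909/256, …
ICs: h(0) = -1.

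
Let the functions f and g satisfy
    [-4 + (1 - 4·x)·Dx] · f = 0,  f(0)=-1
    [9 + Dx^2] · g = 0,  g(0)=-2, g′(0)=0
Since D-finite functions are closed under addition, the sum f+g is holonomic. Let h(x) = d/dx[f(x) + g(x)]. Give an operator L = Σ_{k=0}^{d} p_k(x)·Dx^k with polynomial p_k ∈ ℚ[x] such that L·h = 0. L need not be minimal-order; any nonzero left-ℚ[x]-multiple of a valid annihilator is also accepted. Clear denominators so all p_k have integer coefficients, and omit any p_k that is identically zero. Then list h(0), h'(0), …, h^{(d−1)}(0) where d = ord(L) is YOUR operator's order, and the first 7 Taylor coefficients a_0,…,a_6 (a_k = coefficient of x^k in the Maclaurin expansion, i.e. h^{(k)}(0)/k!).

f: a_k = -1, -4, -16, -64, -256, -1024, -4096, …
g: a_k = -2, 0, 9, 0, -27/4, 0, 81/40, …
h₀=f+g: left-lcm gives L₀, ord ≤ 3.
h₀' ⇒ L via d/dx closure of L₀.
L = (4824 - 1728·x + 3456·x^2) + (-315 + 1476·x - 1296·x^2 + 1728·x^3)·Dx + (536 - 192·x + 384·x^2)·Dx^2 + (-35 + 164·x - 144·x^2 + 192·x^3)·Dx^3  (order 3).
h: a_k = -4, -14, -192, -1051, -5120, -491277/20, -114688, …
ICs: h(0) = -4, h′(0) = -14, h′′(0) = -384.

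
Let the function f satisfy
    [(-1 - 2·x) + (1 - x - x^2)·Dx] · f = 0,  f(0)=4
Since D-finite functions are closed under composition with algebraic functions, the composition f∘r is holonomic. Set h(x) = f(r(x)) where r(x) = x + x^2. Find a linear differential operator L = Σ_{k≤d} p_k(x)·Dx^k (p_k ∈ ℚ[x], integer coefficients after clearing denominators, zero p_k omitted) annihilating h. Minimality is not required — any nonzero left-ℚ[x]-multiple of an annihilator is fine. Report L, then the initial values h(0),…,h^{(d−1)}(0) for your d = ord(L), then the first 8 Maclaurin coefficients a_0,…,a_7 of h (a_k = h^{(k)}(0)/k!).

L = (1 + 4·x + 6·x^2 + 4·x^3) + (-1 + x + 2·x^2 + 2·x^3 + x^4)·Dx  (order 1).
h: a_k = 4, 4, 12, 28, 64, 148, 344, 796, …
ICs: h(0) = 4.

f: a_k = 4, 4, 8, 12, 20, 32, 52, 84, …
h₀=f(r): pull back L_f along r ⇒ L₀.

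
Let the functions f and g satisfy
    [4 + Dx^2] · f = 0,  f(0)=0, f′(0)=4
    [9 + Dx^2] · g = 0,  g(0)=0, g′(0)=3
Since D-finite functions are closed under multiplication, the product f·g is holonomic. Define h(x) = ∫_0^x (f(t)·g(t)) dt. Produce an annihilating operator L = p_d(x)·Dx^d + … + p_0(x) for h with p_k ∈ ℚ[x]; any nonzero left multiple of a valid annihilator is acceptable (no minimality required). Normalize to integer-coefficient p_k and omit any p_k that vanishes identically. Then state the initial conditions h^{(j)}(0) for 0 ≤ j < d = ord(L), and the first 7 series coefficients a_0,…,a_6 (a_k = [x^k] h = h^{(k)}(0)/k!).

L = 25·Dx + 26·Dx^3 + Dx^5  (order 5).
h: a_k = 0, 0, 0, 4, 0, -26/5, 0, …
ICs: h(0) = 0, h′(0) = 0, h′′(0) = 0, h′′′(0) = 24, h′′′′(0) = 0.

f: a_k = 0, 4, 0, -8/3, 0, 8/15, 0, …
g: a_k = 0, 3, 0, -9/2, 0, 81/40, 0, …
f·g: L₀ = L_f ⊗_s L_g, ord ≤ 2·2.
∫: right-multiply L₀ by Dx.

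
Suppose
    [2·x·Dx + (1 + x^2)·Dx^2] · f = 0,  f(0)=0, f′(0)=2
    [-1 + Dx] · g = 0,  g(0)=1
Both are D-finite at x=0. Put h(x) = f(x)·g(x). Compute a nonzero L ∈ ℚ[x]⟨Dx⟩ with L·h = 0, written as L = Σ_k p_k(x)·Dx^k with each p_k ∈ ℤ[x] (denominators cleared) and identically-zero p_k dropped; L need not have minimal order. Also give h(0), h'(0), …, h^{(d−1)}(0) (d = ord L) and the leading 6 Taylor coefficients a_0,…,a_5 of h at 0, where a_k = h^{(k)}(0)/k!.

L = (1 - 2·x + x^2) + (-2 + 2·x - 2·x^2)·Dx + (1 + x^2)·Dx^2  (order 2).
h: a_k = 0, 2, 2, 1/3, -1/3, 3/20, …
ICs: h(0) = 0, h′(0) = 2.

f: a_k = 0, 2, 0, -2/3, 0, 2/5, …
g: a_k = 1, 1, 1/2, 1/6, 1/24, 1/120, …
L₀ := L_f ⊗_s L_g (sym. prod.), ord ≤ 2.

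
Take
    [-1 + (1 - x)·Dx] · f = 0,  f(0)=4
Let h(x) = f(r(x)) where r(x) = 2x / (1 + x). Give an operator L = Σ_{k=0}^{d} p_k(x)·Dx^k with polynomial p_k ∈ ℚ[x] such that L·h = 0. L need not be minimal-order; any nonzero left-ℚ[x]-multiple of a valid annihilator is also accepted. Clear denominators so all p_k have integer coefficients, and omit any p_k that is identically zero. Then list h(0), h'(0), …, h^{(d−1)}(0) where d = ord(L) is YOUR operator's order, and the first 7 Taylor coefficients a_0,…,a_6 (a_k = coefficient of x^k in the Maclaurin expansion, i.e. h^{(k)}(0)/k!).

f: a_k = 4, 4, 4, 4, 4, 4, 4, …
L₀ from L_f via x↦r, Dx↦r'^{-1}Dx.
L = 2 + (-1 + x^2)·Dx  (order 1).
h: a_k = 4, 8, 8, 8, 8, 8, 8, …
ICs: h(0) = 4.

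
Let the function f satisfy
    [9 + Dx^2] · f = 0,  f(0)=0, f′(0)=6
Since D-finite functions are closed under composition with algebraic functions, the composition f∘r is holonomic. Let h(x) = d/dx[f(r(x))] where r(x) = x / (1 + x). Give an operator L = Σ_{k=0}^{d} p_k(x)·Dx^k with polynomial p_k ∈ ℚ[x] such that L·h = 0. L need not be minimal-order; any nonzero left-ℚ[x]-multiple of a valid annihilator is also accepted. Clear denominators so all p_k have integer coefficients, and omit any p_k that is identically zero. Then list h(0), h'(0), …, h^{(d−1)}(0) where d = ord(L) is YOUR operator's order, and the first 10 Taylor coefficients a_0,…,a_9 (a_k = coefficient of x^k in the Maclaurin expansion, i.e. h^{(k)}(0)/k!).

L = (15 + 12·x + 6·x^2) + (6 + 18·x + 18·x^2 + 6·x^3)·Dx + (1 + 4·x + 6·x^2 + 4·x^3 + x^4)·Dx^2  (order 2).
h: a_k = 6, -12, -9, 84, -879/4, 765/2, -19353/40, 1893/5, 268299/2240, -269643/224, …
ICs: h(0) = 6, h′(0) = -12.

f: a_k = 0, 6, 0, -9, 0, 81/20, 0, -243/280, 0, 243/2240, …
Change of var in L_f (x↦r) gives L₀.
Derive L from L₀ (diff closure).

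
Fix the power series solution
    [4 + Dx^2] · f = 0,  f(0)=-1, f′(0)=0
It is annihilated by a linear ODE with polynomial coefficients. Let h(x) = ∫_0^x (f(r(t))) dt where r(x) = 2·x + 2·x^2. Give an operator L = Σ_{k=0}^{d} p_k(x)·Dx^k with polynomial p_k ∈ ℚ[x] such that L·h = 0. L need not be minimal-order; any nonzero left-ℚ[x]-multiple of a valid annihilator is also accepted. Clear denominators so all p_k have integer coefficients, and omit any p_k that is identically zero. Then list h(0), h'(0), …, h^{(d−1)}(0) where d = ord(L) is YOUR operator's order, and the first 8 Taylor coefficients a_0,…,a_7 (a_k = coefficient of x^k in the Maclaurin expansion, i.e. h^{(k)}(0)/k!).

L = (16 + 96·x + 192·x^2 + 128·x^3)·Dx - 2·Dx^2 + (1 + 2·x)·Dx^3  (order 3).
h: a_k = 0, -1, 0, 8/3, 4, -8/15, -64/9, -2624/315, …
ICs: h(0) = 0, h′(0) = -1, h′′(0) = 0.

f: a_k = -1, 0, 2, 0, -2/3, 0, 4/45, 0, …
h₀=f(r): pull back L_f along r ⇒ L₀.
Integrate: L := L₀·Dx.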